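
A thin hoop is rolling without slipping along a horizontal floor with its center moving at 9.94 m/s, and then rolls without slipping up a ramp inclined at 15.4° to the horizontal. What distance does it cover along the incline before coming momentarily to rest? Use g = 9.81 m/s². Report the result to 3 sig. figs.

d ≈ 37.9 m

Here I = MR², so the shape factor k = I/(MR²) = 1.
Since it rolls without slipping, ω = v/R and KE = ½Mv² + ½Iω² = ½(1+k)Mv² = Mv².
Setting this equal to Mgh gives the vertical rise h = (1+k)v₀²/(2g) = 2×9.94²/(2×9.81) = 10.07 m.
Along the incline, d = h/sinθ = 10.07/sin15.4° ≈ 37.9 m.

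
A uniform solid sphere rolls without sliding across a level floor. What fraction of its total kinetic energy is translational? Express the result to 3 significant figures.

The moment of inertia is (2/5)MR², giving k ≡ I/(MR²) = 0.4.
With ω = v/R, KE_trans = ½Mv² and KE_rot = ½Iω² = ½kMv², so KE_total = ½(1+k)Mv².
The translational fraction is therefore 1/(1+k) = 1/1.4 ≈ 0.714.

fraction ≈ 0.714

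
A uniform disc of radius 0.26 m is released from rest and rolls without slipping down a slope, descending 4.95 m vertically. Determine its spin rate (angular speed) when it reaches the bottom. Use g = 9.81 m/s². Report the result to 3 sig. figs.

The moment of inertia is (1/2)MR², giving k ≡ I/(MR²) = 0.5.
Pure rolling means v = ωR; then KE = ½Mv² + ½I(v/R)² = ½(1+k)Mv² = (3/4)Mv².
Energy conservation Mgh = ½(1+k)Mv² gives v = √(2gh/(1+k)) = √(2 × 9.81 × 4.95 / 1.5) = 8.046 m/s.
The angular speed follows from ω = v/R = 8.046/0.26 ≈ 30.9 rad/s.

ω ≈ 30.9 rad/s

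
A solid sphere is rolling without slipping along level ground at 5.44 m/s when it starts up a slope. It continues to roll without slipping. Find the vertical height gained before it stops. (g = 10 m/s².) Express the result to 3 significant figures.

Here I = (2/5)MR², so the shape factor k = I/(MR²) = 0.4.
Since it rolls without slipping, ω = v/R and KE = ½Mv² + ½Iω² = ½(1+k)Mv² = (7/10)Mv².
All of this converts to potential energy at the highest point: (7/10)Mv₀² = Mgh.
Thus h = (1+k)v₀²/(2g) = 1.4 × 5.44² / (2 × 10) ≈ 2.07 m.

h ≈ 2.07 m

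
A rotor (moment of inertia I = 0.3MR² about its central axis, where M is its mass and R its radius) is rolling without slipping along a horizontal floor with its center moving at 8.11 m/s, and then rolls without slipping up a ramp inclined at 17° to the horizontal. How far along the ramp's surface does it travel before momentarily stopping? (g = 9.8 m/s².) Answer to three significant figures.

For this body I = 0.3MR², i.e. k = I/(MR²) = 0.3.
Pure rolling means v = ωR; then KE = ½Mv² + ½I(v/R)² = ½(1+k)Mv² = (13/20)Mv².
Setting this equal to Mgh gives the vertical rise h = (1+k)v₀²/(2g) = 1.3×8.11²/(2×9.8) = 4.362 m.
Along the incline, d = h/sinθ = 4.362/sin17° ≈ 14.9 m.

d ≈ 14.9 m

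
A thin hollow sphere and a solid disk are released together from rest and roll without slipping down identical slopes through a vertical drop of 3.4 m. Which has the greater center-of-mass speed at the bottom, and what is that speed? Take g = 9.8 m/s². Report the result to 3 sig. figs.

For rolling without slipping, Mgh = ½(1+k)Mv² where k = I/(MR²), so v = √(2gh/(1+k)).
Thin hollow sphere: k = 2/3, giving v = √(2×9.8×3.4/1.667) = 6.323 m/s.
Solid disk: k = 0.5, giving v = √(2×9.8×3.4/1.5) = 6.665 m/s.
The smaller k wins: the solid disk, at ≈ 6.67 m/s.

the solid disk, at v ≈ 6.67 m/s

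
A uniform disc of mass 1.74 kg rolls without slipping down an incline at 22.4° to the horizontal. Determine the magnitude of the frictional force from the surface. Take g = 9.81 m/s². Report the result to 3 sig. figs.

The moment of inertia is (1/2)MR², giving k ≡ I/(MR²) = 0.5.
Newton's second law down the slope: Mg sinθ − f = Ma. The torque equation fR = Iα (with α = a/R) gives f = kMa.
Combining, a = g sinθ/(1+k) and f = kMa = kMg sinθ/(1+k).
f = 0.5 × 1.74 × 9.81 × sin22.4° / 1.5 ≈ 2.17 N.

f ≈ 2.17 N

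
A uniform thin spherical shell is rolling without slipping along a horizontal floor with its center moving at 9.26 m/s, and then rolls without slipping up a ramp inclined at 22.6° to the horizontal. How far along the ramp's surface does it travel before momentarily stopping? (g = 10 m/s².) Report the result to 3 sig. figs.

Here I = (2/3)MR², so the shape factor k = I/(MR²) = 2/3.
The rolling condition ω = v/R makes the rotational term ½I(v/R)² = ½kMv², so KE_total = ½(1+k)Mv² = (5/6)Mv².
Setting this equal to Mgh gives the vertical rise h = (1+k)v₀²/(2g) = 1.667×9.26²/(2×10) = 7.146 m.
The distance along the slope is d = h/sinθ = 7.146/sin22.6° ≈ 18.6 m.

d ≈ 18.6 m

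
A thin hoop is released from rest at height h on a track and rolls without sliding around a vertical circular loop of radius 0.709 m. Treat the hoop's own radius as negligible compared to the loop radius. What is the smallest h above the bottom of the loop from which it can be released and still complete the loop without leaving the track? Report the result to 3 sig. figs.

For this body I = MR², i.e. k = I/(MR²) = 1.
At the top of the loop, the minimum-contact condition is Mg = Mv_top²/r, so v_top² = gr.
With ω = v/R, the kinetic energy at speed v is ½(1+k)Mv² = Mv².
Energy conservation from release (height h) to the top (height 2r): Mgh = Mg(2r) + M·gr.
Thus h_min = 2r + (1+k)r/2 = r(2 + 2/2) = 0.709 × 3 ≈ 2.13 m.

h_min ≈ 2.13 m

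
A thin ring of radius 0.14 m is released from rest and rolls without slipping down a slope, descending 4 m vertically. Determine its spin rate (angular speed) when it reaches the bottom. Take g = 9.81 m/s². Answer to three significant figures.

The moment of inertia is MR², giving k ≡ I/(MR²) = 1.
Rolling without slipping gives ω = v/R, so the total kinetic energy is ½Mv² + ½Iω² = ½(1+k)Mv² = Mv².
Energy conservation Mgh = ½(1+k)Mv² gives v = √(2gh/(1+k)) = √(2 × 9.81 × 4 / 2) = 6.264 m/s.
The angular speed follows from ω = v/R = 6.264/0.14 ≈ 44.7 rad/s.

ω ≈ 44.7 rad/s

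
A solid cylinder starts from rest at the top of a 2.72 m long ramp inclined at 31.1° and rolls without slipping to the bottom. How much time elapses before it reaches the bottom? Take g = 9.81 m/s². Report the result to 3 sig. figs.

For this body I = (1/2)MR², i.e. k = I/(MR²) = 0.5.
Along the incline Mg sinθ − f = Ma, and torque about the center fR = Iα = kMR²(a/R) gives f = kMa.
Hence a = g sinθ/(1+k) = 9.81×sin31.1°/1.5 = 3.378 m/s².
With constant a from rest, t = √(2L/a) = √(2·2.72/3.378) ≈ 1.27 s.

t ≈ 1.27 s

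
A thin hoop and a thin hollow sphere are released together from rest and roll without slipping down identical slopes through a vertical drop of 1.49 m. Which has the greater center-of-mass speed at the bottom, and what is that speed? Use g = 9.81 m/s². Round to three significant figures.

the thin hollow sphere, at v ≈ 4.19 m/s

For rolling without slipping, Mgh = ½(1+k)Mv² where k = I/(MR²), so v = √(2gh/(1+k)).
Thin hoop: k = 1, giving v = √(2×9.81×1.49/2) = 3.823 m/s.
Thin hollow sphere: k = 2/3, giving v = √(2×9.81×1.49/1.667) = 4.188 m/s.
The smaller k wins: the thin hollow sphere, at ≈ 4.19 m/s.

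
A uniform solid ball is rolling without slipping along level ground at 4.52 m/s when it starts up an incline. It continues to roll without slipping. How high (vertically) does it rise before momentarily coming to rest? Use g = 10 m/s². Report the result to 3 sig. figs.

h ≈ 1.43 m

Here I = (2/5)MR², so the shape factor k = I/(MR²) = 0.4.
Rolling without slipping gives ω = v/R, so the total kinetic energy is ½Mv² + ½Iω² = ½(1+k)Mv² = (7/10)Mv².
All of this converts to potential energy at the highest point: (7/10)Mv₀² = Mgh.
Thus h = (1+k)v₀²/(2g) = 1.4 × 4.52² / (2 × 10) ≈ 1.43 m.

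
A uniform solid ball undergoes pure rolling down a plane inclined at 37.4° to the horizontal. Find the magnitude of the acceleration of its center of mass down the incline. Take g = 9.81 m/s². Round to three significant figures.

a ≈ 4.26 m/s²

The moment of inertia is (2/5)MR², giving k ≡ I/(MR²) = 0.4.
Translational: Mg sinθ − f = Ma. Rotational about the CM: fR = Iα = kMRa, so f = kMa.
Eliminating f: Mg sinθ = (1+k)Ma, so a = g sinθ/(1+k) = 9.81 × sin37.4° / 1.4 ≈ 4.26 m/s².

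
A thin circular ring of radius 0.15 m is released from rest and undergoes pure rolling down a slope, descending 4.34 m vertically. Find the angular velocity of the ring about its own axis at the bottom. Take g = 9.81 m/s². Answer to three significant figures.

For this body I = MR², i.e. k = I/(MR²) = 1.
Since it rolls without slipping, ω = v/R and KE = ½Mv² + ½Iω² = ½(1+k)Mv² = Mv².
Energy conservation Mgh = ½(1+k)Mv² gives v = √(2gh/(1+k)) = √(2 × 9.81 × 4.34 / 2) = 6.525 m/s.
The angular speed follows from ω = v/R = 6.525/0.15 ≈ 43.5 rad/s.

ω ≈ 43.5 rad/s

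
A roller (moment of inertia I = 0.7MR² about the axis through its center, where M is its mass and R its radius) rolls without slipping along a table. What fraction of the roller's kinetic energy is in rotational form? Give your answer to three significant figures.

fraction ≈ 0.412

For this body I = 0.7MR², i.e. k = I/(MR²) = 0.7.
With ω = v/R, KE_trans = ½Mv² and KE_rot = ½Iω² = ½kMv², so KE_total = ½(1+k)Mv².
The rotational fraction is therefore k/(1+k) = 0.7/1.7 ≈ 0.412.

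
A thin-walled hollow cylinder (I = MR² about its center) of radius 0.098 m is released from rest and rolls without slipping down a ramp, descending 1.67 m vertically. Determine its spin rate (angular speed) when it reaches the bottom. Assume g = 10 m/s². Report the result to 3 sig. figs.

With I = MR², the ratio k = I/(MR²) is 1.
The rolling condition ω = v/R makes the rotational term ½I(v/R)² = ½kMv², so KE_total = ½(1+k)Mv² = Mv².
Energy conservation Mgh = ½(1+k)Mv² gives v = √(2gh/(1+k)) = √(2 × 10 × 1.67 / 2) = 4.087 m/s.
Then ω = v/R = 4.087 / 0.098 ≈ 41.7 rad/s.

ω ≈ 41.7 rad/s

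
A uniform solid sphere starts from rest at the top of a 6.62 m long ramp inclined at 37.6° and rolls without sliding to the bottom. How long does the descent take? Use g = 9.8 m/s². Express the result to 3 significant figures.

The moment of inertia is (2/5)MR², giving k ≡ I/(MR²) = 0.4.
Newton's second law down the slope: Mg sinθ − f = Ma. The torque equation fR = Iα (with α = a/R) gives f = kMa.
Hence a = g sinθ/(1+k) = 9.8×sin37.6°/1.4 = 4.271 m/s².
With constant a from rest, t = √(2L/a) = √(2·6.62/4.271) ≈ 1.76 s.

t ≈ 1.76 s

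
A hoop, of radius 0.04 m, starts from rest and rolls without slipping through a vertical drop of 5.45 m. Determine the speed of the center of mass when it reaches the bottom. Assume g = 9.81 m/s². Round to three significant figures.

v ≈ 7.31 m/s

With I = MR², the ratio k = I/(MR²) is 1.
Since it rolls without slipping, ω = v/R and KE = ½Mv² + ½Iω² = ½(1+k)Mv² = Mv².
Energy conservation: Mgh = Mv², so v = √(2gh/(1+k)) = √(2 × 9.81 × 5.45 / 2) ≈ 7.31 m/s.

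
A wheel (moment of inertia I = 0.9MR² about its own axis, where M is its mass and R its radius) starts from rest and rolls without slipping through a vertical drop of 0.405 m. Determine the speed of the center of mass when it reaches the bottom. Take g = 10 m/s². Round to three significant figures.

For this body I = 0.9MR², i.e. k = I/(MR²) = 0.9.
Since it rolls without slipping, ω = v/R and KE = ½Mv² + ½Iω² = ½(1+k)Mv² = (19/20)Mv².
Setting Mgh = (19/20)Mv² gives v = √(2gh/(1+k)) = √(2·10·0.405/1.9) ≈ 2.06 m/s.

v ≈ 2.06 m/s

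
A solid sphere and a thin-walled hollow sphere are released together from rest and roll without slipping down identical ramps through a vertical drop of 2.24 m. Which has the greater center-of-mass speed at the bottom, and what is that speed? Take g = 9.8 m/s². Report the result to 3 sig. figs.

the solid sphere, at v ≈ 5.60 m/s

For rolling without slipping, Mgh = ½(1+k)Mv² where k = I/(MR²), so v = √(2gh/(1+k)).
Solid sphere: k = 0.4, giving v = √(2×9.8×2.24/1.4) = 5.6 m/s.
Thin-walled hollow sphere: k = 2/3, giving v = √(2×9.8×2.24/1.667) = 5.132 m/s.
The smaller k wins: the solid sphere, at ≈ 5.60 m/s.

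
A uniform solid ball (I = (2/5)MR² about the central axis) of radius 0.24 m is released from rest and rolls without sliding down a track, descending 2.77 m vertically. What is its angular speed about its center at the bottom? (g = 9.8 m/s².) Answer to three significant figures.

ω ≈ 25.9 rad/s

With I = (2/5)MR², the ratio k = I/(MR²) is 0.4.
Rolling without slipping gives ω = v/R, so the total kinetic energy is ½Mv² + ½Iω² = ½(1+k)Mv² = (7/10)Mv².
Energy conservation Mgh = ½(1+k)Mv² gives v = √(2gh/(1+k)) = √(2 × 9.8 × 2.77 / 1.4) = 6.227 m/s.
Then ω = v/R = 6.227 / 0.24 ≈ 25.9 rad/s.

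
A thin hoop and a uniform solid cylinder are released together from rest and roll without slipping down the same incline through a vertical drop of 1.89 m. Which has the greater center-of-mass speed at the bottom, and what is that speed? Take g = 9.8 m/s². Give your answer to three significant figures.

the uniform solid cylinder, at v ≈ 4.97 m/s

For rolling without slipping, Mgh = ½(1+k)Mv² where k = I/(MR²), so v = √(2gh/(1+k)).
Thin hoop: k = 1, giving v = √(2×9.8×1.89/2) = 4.304 m/s.
Uniform solid cylinder: k = 0.5, giving v = √(2×9.8×1.89/1.5) = 4.97 m/s.
The smaller k wins: the uniform solid cylinder, at ≈ 4.97 m/s.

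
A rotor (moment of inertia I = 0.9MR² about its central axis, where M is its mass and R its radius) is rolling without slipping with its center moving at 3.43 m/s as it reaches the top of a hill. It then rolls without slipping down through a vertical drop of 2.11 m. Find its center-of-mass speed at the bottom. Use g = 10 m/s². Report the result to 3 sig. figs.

The moment of inertia is 0.9MR², giving k ≡ I/(MR²) = 0.9.
Pure rolling means v = ωR; then KE = ½Mv² + ½I(v/R)² = ½(1+k)Mv² = (19/20)Mv².
Conserving energy between top and bottom: (19/20)Mv² = (19/20)Mv₀² + Mgh, hence v² = v₀² + 2gh/(1+k).
v = √(3.43² + 2×10×2.11/1.9) = √33.98 ≈ 5.83 m/s.

v ≈ 5.83 m/s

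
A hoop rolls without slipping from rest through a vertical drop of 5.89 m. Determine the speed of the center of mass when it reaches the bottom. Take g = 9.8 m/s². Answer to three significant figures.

v ≈ 7.60 m/s

Here I = MR², so the shape factor k = I/(MR²) = 1.
Rolling without slipping gives ω = v/R, so the total kinetic energy is ½Mv² + ½Iω² = ½(1+k)Mv² = Mv².
Setting Mgh = Mv² gives v = √(2gh/(1+k)) = √(2·9.8·5.89/2) ≈ 7.60 m/s.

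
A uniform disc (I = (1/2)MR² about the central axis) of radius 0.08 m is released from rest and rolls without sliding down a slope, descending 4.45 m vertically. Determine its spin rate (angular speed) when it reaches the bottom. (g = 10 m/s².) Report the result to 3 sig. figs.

The moment of inertia is (1/2)MR², giving k ≡ I/(MR²) = 0.5.
Rolling without slipping gives ω = v/R, so the total kinetic energy is ½Mv² + ½Iω² = ½(1+k)Mv² = (3/4)Mv².
Energy conservation Mgh = ½(1+k)Mv² gives v = √(2gh/(1+k)) = √(2 × 10 × 4.45 / 1.5) = 7.703 m/s.
Then ω = v/R = 7.703 / 0.08 ≈ 96.3 rad/s.

ω ≈ 96.3 rad/s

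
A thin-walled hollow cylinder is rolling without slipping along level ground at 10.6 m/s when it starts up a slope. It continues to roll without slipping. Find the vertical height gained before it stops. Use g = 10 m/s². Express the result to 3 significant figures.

h ≈ 11.2 m

With I = MR², the ratio k = I/(MR²) is 1.
The rolling condition ω = v/R makes the rotational term ½I(v/R)² = ½kMv², so KE_total = ½(1+k)Mv² = Mv².
At the top the kinetic energy is zero, so Mv₀² = Mgh.
Thus h = (1+k)v₀²/(2g) = 2 × 10.6² / (2 × 10) ≈ 11.2 m.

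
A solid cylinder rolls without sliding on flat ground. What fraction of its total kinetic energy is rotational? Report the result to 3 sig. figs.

Here I = (1/2)MR², so the shape factor k = I/(MR²) = 0.5.
Since ω = v/R, the translational part is ½Mv² and the rotational part is ½I(v/R)² = ½kMv²; the total is ½(1+k)Mv².
The rotational fraction is therefore k/(1+k) = 0.5/1.5 ≈ 0.333.

fraction ≈ 0.333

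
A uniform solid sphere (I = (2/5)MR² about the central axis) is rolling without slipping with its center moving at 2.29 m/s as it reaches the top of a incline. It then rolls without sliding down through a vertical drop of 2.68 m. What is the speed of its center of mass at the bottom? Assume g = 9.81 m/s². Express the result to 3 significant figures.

v ≈ 6.54 m/s

With I = (2/5)MR², the ratio k = I/(MR²) is 0.4.
Since it rolls without slipping, ω = v/R and KE = ½Mv² + ½Iω² = ½(1+k)Mv² = (7/10)Mv².
Energy conservation: (7/10)Mv₀² + Mgh = (7/10)Mv², so v² = v₀² + 2gh/(1+k).
v = √(2.29² + 2×9.81×2.68/1.4) = √42.8 ≈ 6.54 m/s.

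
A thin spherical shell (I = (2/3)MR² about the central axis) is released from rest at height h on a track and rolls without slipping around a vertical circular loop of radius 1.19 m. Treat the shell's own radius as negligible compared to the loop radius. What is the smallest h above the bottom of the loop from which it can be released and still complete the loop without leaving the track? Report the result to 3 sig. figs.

For this body I = (2/3)MR², i.e. k = I/(MR²) = 2/3.
At the top, contact is just lost when gravity alone supplies the centripetal force: Mg = Mv_top²/r, i.e. v_top² = gr.
With ω = v/R, the kinetic energy at speed v is ½(1+k)Mv² = (5/6)Mv².
Energy conservation from release (height h) to the top (height 2r): Mgh = Mg(2r) + (5/6)M·gr.
Thus h_min = 2r + (1+k)r/2 = r(2 + 1.667/2) = 1.19 × 2.833 ≈ 3.37 m.

h_min ≈ 3.37 m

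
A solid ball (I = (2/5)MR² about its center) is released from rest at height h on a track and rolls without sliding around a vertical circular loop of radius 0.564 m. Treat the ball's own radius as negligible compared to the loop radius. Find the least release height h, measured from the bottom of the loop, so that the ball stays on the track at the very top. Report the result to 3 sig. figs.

The moment of inertia is (2/5)MR², giving k ≡ I/(MR²) = 0.4.
At the top of the loop, the minimum-contact condition is Mg = Mv_top²/r, so v_top² = gr.
With ω = v/R, the kinetic energy at speed v is ½(1+k)Mv² = (7/10)Mv².
Energy conservation from release (height h) to the top (height 2r): Mgh = Mg(2r) + (7/10)M·gr.
Thus h_min = 2r + (1+k)r/2 = r(2 + 1.4/2) = 0.564 × 2.7 ≈ 1.52 m.

h_min ≈ 1.52 m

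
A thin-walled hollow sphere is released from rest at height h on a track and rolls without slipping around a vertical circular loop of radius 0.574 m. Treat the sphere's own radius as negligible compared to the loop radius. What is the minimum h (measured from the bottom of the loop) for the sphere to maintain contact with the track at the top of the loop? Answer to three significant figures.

h_min ≈ 1.63 m

The moment of inertia is (2/3)MR², giving k ≡ I/(MR²) = 2/3.
At the top of the loop, the minimum-contact condition is Mg = Mv_top²/r, so v_top² = gr.
With ω = v/R, the kinetic energy at speed v is ½(1+k)Mv² = (5/6)Mv².
Energy conservation from release (height h) to the top (height 2r): Mgh = Mg(2r) + (5/6)M·gr.
Thus h_min = 2r + (1+k)r/2 = r(2 + 1.667/2) = 0.574 × 2.833 ≈ 1.63 m.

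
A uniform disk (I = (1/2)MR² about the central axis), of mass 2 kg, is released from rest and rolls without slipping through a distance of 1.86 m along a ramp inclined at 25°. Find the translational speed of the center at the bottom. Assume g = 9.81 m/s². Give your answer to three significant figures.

v ≈ 3.21 m/s

For this body I = (1/2)MR², i.e. k = I/(MR²) = 0.5.
Pure rolling means v = ωR; then KE = ½Mv² + ½I(v/R)² = ½(1+k)Mv² = (3/4)Mv².
The vertical drop is h = L sinθ = 1.86 × sin25° = 0.7861 m.
Setting Mgh = (3/4)Mv² gives v = √(2gh/(1+k)) = √(2·9.81·0.7861/1.5) ≈ 3.21 m/s.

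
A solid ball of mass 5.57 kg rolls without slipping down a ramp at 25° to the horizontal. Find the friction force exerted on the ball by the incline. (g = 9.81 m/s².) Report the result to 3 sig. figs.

The moment of inertia is (2/5)MR², giving k ≡ I/(MR²) = 0.4.
Along the incline Mg sinθ − f = Ma, and torque about the center fR = Iα = kMR²(a/R) gives f = kMa.
Combining, a = g sinθ/(1+k) and f = kMa = kMg sinθ/(1+k).
f = 0.4 × 5.57 × 9.81 × sin25° / 1.4 ≈ 6.60 N.

f ≈ 6.60 N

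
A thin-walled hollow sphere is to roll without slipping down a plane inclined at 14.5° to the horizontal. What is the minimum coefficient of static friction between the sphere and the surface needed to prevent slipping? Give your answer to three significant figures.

μ_min ≈ 0.103

For this body I = (2/3)MR², i.e. k = I/(MR²) = 2/3.
Translational: Mg sinθ − f = Ma. Rotational about the CM: fR = Iα = kMRa, so f = kMa.
These give a = g sinθ/(1+k) and the required friction f = kMg sinθ/(1+k).
The normal force is N = Mg cosθ, so μ_min = f/N = k tanθ/(1+k).
μ_min = (2/3) × tan14.5° / 1.667 ≈ 0.103.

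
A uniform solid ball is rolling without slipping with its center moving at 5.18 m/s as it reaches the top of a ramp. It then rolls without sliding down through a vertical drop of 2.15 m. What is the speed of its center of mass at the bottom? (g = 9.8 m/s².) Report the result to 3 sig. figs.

With I = (2/5)MR², the ratio k = I/(MR²) is 0.4.
The rolling condition ω = v/R makes the rotational term ½I(v/R)² = ½kMv², so KE_total = ½(1+k)Mv² = (7/10)Mv².
Energy conservation: (7/10)Mv₀² + Mgh = (7/10)Mv², so v² = v₀² + 2gh/(1+k).
v = √(5.18² + 2×9.8×2.15/1.4) = √56.93 ≈ 7.55 m/s.

v ≈ 7.55 m/s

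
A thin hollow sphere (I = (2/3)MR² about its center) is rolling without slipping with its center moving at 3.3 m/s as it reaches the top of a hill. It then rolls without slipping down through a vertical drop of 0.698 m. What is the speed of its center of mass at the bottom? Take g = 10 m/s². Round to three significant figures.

The moment of inertia is (2/3)MR², giving k ≡ I/(MR²) = 2/3.
The rolling condition ω = v/R makes the rotational term ½I(v/R)² = ½kMv², so KE_total = ½(1+k)Mv² = (5/6)Mv².
Conserving energy between top and bottom: (5/6)Mv² = (5/6)Mv₀² + Mgh, hence v² = v₀² + 2gh/(1+k).
v = √(3.3² + 2×10×0.698/1.667) = √19.27 ≈ 4.39 m/s.

v ≈ 4.39 m/s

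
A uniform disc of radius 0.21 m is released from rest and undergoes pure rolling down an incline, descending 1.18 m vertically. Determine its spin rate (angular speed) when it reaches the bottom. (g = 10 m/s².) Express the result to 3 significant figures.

For this body I = (1/2)MR², i.e. k = I/(MR²) = 0.5.
The rolling condition ω = v/R makes the rotational term ½I(v/R)² = ½kMv², so KE_total = ½(1+k)Mv² = (3/4)Mv².
Energy conservation Mgh = ½(1+k)Mv² gives v = √(2gh/(1+k)) = √(2 × 10 × 1.18 / 1.5) = 3.967 m/s.
Then ω = v/R = 3.967 / 0.21 ≈ 18.9 rad/s.

ω ≈ 18.9 rad/s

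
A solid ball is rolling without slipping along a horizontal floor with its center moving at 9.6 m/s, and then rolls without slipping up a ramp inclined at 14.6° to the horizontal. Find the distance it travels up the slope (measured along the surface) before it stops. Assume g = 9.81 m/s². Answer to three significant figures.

d ≈ 26.1 m

With I = (2/5)MR², the ratio k = I/(MR²) is 0.4.
Since it rolls without slipping, ω = v/R and KE = ½Mv² + ½Iω² = ½(1+k)Mv² = (7/10)Mv².
Setting this equal to Mgh gives the vertical rise h = (1+k)v₀²/(2g) = 1.4×9.6²/(2×9.81) = 6.576 m.
Along the incline, d = h/sinθ = 6.576/sin14.6° ≈ 26.1 m.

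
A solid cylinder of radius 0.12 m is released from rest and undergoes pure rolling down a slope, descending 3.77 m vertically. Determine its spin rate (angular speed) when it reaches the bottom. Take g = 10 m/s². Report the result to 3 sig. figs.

ω ≈ 59.1 rad/s

With I = (1/2)MR², the ratio k = I/(MR²) is 0.5.
The rolling condition ω = v/R makes the rotational term ½I(v/R)² = ½kMv², so KE_total = ½(1+k)Mv² = (3/4)Mv².
Energy conservation Mgh = ½(1+k)Mv² gives v = √(2gh/(1+k)) = √(2 × 10 × 3.77 / 1.5) = 7.09 m/s.
The angular speed follows from ω = v/R = 7.09/0.12 ≈ 59.1 rad/s.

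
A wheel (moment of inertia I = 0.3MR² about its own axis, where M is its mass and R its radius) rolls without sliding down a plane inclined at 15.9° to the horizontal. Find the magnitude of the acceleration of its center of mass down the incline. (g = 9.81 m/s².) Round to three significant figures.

a ≈ 2.07 m/s²

With I = 0.3MR², the ratio k = I/(MR²) is 0.3.
Newton's second law down the slope: Mg sinθ − f = Ma. The torque equation fR = Iα (with α = a/R) gives f = kMa.
Eliminating f: Mg sinθ = (1+k)Ma, so a = g sinθ/(1+k) = 9.81 × sin15.9° / 1.3 ≈ 2.07 m/s².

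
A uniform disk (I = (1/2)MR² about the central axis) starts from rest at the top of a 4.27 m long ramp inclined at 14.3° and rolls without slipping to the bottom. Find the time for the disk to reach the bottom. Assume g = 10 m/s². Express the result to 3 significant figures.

t ≈ 2.28 s

Here I = (1/2)MR², so the shape factor k = I/(MR²) = 0.5.
Translational: Mg sinθ − f = Ma. Rotational about the CM: fR = Iα = kMRa, so f = kMa.
Hence a = g sinθ/(1+k) = 10×sin14.3°/1.5 = 1.647 m/s².
Starting from rest, L = ½at², so t = √(2L/a) = √(2×4.27/1.647) ≈ 2.28 s.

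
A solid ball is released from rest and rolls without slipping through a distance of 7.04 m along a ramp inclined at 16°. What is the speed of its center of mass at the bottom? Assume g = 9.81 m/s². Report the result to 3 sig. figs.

v ≈ 5.21 m/s

With I = (2/5)MR², the ratio k = I/(MR²) is 0.4.
The rolling condition ω = v/R makes the rotational term ½I(v/R)² = ½kMv², so KE_total = ½(1+k)Mv² = (7/10)Mv².
The vertical drop is h = L sinθ = 7.04 × sin16° = 1.94 m.
Setting Mgh = (7/10)Mv² gives v = √(2gh/(1+k)) = √(2·9.81·1.94/1.4) ≈ 5.21 m/s.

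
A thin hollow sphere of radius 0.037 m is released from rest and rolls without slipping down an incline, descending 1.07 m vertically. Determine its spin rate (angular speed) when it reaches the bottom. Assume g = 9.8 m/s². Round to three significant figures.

ω ≈ 95.9 rad/s

The moment of inertia is (2/3)MR², giving k ≡ I/(MR²) = 2/3.
Pure rolling means v = ωR; then KE = ½Mv² + ½I(v/R)² = ½(1+k)Mv² = (5/6)Mv².
Energy conservation Mgh = ½(1+k)Mv² gives v = √(2gh/(1+k)) = √(2 × 9.8 × 1.07 / 1.667) = 3.547 m/s.
The angular speed follows from ω = v/R = 3.547/0.037 ≈ 95.9 rad/s.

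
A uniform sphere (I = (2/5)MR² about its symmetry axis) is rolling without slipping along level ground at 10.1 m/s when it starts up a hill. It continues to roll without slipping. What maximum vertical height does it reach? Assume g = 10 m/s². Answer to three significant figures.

h ≈ 7.14 m

With I = (2/5)MR², the ratio k = I/(MR²) is 0.4.
Pure rolling means v = ωR; then KE = ½Mv² + ½I(v/R)² = ½(1+k)Mv² = (7/10)Mv².
All of this converts to potential energy at the highest point: (7/10)Mv₀² = Mgh.
Thus h = (1+k)v₀²/(2g) = 1.4 × 10.1² / (2 × 10) ≈ 7.14 m.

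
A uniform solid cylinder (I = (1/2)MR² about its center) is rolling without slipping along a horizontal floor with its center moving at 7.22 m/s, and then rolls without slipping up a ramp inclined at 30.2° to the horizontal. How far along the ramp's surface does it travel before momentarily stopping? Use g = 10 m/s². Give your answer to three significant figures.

d ≈ 7.77 m

Here I = (1/2)MR², so the shape factor k = I/(MR²) = 0.5.
Pure rolling means v = ωR; then KE = ½Mv² + ½I(v/R)² = ½(1+k)Mv² = (3/4)Mv².
Setting this equal to Mgh gives the vertical rise h = (1+k)v₀²/(2g) = 1.5×7.22²/(2×10) = 3.91 m.
The distance along the slope is d = h/sinθ = 3.91/sin30.2° ≈ 7.77 m.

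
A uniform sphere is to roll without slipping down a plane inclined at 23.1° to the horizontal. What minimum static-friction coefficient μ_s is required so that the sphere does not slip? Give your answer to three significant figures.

With I = (2/5)MR², the ratio k = I/(MR²) is 0.4.
Translational: Mg sinθ − f = Ma. Rotational about the CM: fR = Iα = kMRa, so f = kMa.
These give a = g sinθ/(1+k) and the required friction f = kMg sinθ/(1+k).
The normal force is N = Mg cosθ, so μ_min = f/N = k tanθ/(1+k).
μ_min = 0.4 × tan23.1° / 1.4 ≈ 0.122.

μ_min ≈ 0.122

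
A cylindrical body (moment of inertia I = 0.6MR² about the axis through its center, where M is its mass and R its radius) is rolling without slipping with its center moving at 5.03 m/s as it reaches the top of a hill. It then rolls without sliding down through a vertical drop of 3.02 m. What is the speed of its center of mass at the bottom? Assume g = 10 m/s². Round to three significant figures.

v ≈ 7.94 m/s

For this body I = 0.6MR², i.e. k = I/(MR²) = 0.6.
The rolling condition ω = v/R makes the rotational term ½I(v/R)² = ½kMv², so KE_total = ½(1+k)Mv² = (4/5)Mv².
Conserving energy between top and bottom: (4/5)Mv² = (4/5)Mv₀² + Mgh, hence v² = v₀² + 2gh/(1+k).
v = √(5.03² + 2×10×3.02/1.6) = √63.05 ≈ 7.94 m/s.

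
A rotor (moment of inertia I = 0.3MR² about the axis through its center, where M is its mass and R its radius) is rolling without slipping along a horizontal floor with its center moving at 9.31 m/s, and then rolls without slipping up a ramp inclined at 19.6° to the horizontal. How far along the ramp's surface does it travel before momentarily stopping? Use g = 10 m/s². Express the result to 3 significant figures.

d ≈ 16.8 m

For this body I = 0.3MR², i.e. k = I/(MR²) = 0.3.
Rolling without slipping gives ω = v/R, so the total kinetic energy is ½Mv² + ½Iω² = ½(1+k)Mv² = (13/20)Mv².
Setting this equal to Mgh gives the vertical rise h = (1+k)v₀²/(2g) = 1.3×9.31²/(2×10) = 5.634 m.
The distance along the slope is d = h/sinθ = 5.634/sin19.6° ≈ 16.8 m.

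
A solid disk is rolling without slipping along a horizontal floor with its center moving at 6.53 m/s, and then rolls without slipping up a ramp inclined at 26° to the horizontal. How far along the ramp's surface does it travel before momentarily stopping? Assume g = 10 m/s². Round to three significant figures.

d ≈ 7.30 m

For this body I = (1/2)MR², i.e. k = I/(MR²) = 0.5.
The rolling condition ω = v/R makes the rotational term ½I(v/R)² = ½kMv², so KE_total = ½(1+k)Mv² = (3/4)Mv².
Setting this equal to Mgh gives the vertical rise h = (1+k)v₀²/(2g) = 1.5×6.53²/(2×10) = 3.198 m.
Along the incline, d = h/sinθ = 3.198/sin26° ≈ 7.30 m.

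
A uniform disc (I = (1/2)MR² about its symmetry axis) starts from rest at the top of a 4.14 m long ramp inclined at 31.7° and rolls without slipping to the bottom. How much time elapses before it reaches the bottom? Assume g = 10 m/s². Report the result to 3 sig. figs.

t ≈ 1.54 s

Here I = (1/2)MR², so the shape factor k = I/(MR²) = 0.5.
Translational: Mg sinθ − f = Ma. Rotational about the CM: fR = Iα = kMRa, so f = kMa.
Hence a = g sinθ/(1+k) = 10×sin31.7°/1.5 = 3.503 m/s².
Starting from rest, L = ½at², so t = √(2L/a) = √(2×4.14/3.503) ≈ 1.54 s.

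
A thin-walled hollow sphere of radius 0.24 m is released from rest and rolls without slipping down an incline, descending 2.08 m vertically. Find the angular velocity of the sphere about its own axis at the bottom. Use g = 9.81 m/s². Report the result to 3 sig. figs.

With I = (2/3)MR², the ratio k = I/(MR²) is 2/3.
Rolling without slipping gives ω = v/R, so the total kinetic energy is ½Mv² + ½Iω² = ½(1+k)Mv² = (5/6)Mv².
Energy conservation Mgh = ½(1+k)Mv² gives v = √(2gh/(1+k)) = √(2 × 9.81 × 2.08 / 1.667) = 4.948 m/s.
The angular speed follows from ω = v/R = 4.948/0.24 ≈ 20.6 rad/s.

ω ≈ 20.6 rad/s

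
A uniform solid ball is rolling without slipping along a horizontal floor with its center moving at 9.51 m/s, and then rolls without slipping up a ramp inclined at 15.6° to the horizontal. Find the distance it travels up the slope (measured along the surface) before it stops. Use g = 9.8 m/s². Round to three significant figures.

d ≈ 24.0 m

For this body I = (2/5)MR², i.e. k = I/(MR²) = 0.4.
Rolling without slipping gives ω = v/R, so the total kinetic energy is ½Mv² + ½Iω² = ½(1+k)Mv² = (7/10)Mv².
Setting this equal to Mgh gives the vertical rise h = (1+k)v₀²/(2g) = 1.4×9.51²/(2×9.8) = 6.46 m.
Along the incline, d = h/sinθ = 6.46/sin15.6° ≈ 24.0 m.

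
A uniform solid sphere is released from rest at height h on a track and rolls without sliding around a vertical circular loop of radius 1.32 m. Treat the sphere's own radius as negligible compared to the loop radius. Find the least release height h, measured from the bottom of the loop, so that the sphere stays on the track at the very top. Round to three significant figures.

h_min ≈ 3.56 m

For this body I = (2/5)MR², i.e. k = I/(MR²) = 0.4.
At the top of the loop, the minimum-contact condition is Mg = Mv_top²/r, so v_top² = gr.
With ω = v/R, the kinetic energy at speed v is ½(1+k)Mv² = (7/10)Mv².
Energy conservation from release (height h) to the top (height 2r): Mgh = Mg(2r) + (7/10)M·gr.
Thus h_min = 2r + (1+k)r/2 = r(2 + 1.4/2) = 1.32 × 2.7 ≈ 3.56 m.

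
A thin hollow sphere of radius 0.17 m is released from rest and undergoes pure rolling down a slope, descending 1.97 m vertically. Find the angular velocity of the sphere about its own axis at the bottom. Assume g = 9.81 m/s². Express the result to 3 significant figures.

ω ≈ 28.3 rad/s

With I = (2/3)MR², the ratio k = I/(MR²) is 2/3.
The rolling condition ω = v/R makes the rotational term ½I(v/R)² = ½kMv², so KE_total = ½(1+k)Mv² = (5/6)Mv².
Energy conservation Mgh = ½(1+k)Mv² gives v = √(2gh/(1+k)) = √(2 × 9.81 × 1.97 / 1.667) = 4.816 m/s.
The angular speed follows from ω = v/R = 4.816/0.17 ≈ 28.3 rad/s.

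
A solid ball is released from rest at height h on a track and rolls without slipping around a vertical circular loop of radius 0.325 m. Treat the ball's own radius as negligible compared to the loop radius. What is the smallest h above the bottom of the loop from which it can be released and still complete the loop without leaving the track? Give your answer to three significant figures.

Here I = (2/5)MR², so the shape factor k = I/(MR²) = 0.4.
At the top, contact is just lost when gravity alone supplies the centripetal force: Mg = Mv_top²/r, i.e. v_top² = gr.
With ω = v/R, the kinetic energy at speed v is ½(1+k)Mv² = (7/10)Mv².
Energy conservation from release (height h) to the top (height 2r): Mgh = Mg(2r) + (7/10)M·gr.
Thus h_min = 2r + (1+k)r/2 = r(2 + 1.4/2) = 0.325 × 2.7 ≈ 0.878 m.

h_min ≈ 0.878 m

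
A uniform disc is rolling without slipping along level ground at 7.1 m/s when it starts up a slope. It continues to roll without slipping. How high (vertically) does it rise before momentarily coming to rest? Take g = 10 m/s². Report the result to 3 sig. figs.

Here I = (1/2)MR², so the shape factor k = I/(MR²) = 0.5.
Pure rolling means v = ωR; then KE = ½Mv² + ½I(v/R)² = ½(1+k)Mv² = (3/4)Mv².
All of this converts to potential energy at the highest point: (3/4)Mv₀² = Mgh.
Thus h = (1+k)v₀²/(2g) = 1.5 × 7.1² / (2 × 10) ≈ 3.78 m.

h ≈ 3.78 m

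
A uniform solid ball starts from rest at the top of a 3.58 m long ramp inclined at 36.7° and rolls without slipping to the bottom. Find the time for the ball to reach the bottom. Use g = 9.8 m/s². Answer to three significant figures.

t ≈ 1.31 s

For this body I = (2/5)MR², i.e. k = I/(MR²) = 0.4.
Along the incline Mg sinθ − f = Ma, and torque about the center fR = Iα = kMR²(a/R) gives f = kMa.
Hence a = g sinθ/(1+k) = 9.8×sin36.7°/1.4 = 4.183 m/s².
With constant a from rest, t = √(2L/a) = √(2·3.58/4.183) ≈ 1.31 s.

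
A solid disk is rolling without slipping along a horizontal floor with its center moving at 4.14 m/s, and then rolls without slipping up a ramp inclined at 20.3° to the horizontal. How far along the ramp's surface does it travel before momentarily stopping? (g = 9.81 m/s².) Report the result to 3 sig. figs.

For this body I = (1/2)MR², i.e. k = I/(MR²) = 0.5.
Pure rolling means v = ωR; then KE = ½Mv² + ½I(v/R)² = ½(1+k)Mv² = (3/4)Mv².
Setting this equal to Mgh gives the vertical rise h = (1+k)v₀²/(2g) = 1.5×4.14²/(2×9.81) = 1.31 m.
The distance along the slope is d = h/sinθ = 1.31/sin20.3° ≈ 3.78 m.

d ≈ 3.78 m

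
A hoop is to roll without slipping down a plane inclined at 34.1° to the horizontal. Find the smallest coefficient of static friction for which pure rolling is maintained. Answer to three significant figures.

μ_min ≈ 0.339

Here I = MR², so the shape factor k = I/(MR²) = 1.
Along the incline Mg sinθ − f = Ma, and torque about the center fR = Iα = kMR²(a/R) gives f = kMa.
These give a = g sinθ/(1+k) and the required friction f = kMg sinθ/(1+k).
With N = Mg cosθ, the no-slip condition f ≤ μN gives μ_min = f/N = k tanθ/(1+k).
μ_min = 1 × tan34.1° / 2 ≈ 0.339.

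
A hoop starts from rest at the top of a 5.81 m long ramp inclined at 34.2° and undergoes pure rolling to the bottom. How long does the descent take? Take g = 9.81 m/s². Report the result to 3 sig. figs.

For this body I = MR², i.e. k = I/(MR²) = 1.
Along the incline Mg sinθ − f = Ma, and torque about the center fR = Iα = kMR²(a/R) gives f = kMa.
Hence a = g sinθ/(1+k) = 9.81×sin34.2°/2 = 2.757 m/s².
With constant a from rest, t = √(2L/a) = √(2·5.81/2.757) ≈ 2.05 s.

t ≈ 2.05 s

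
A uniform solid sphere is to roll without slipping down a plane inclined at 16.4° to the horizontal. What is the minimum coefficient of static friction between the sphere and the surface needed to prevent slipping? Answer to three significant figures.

μ_min ≈ 0.0841

Here I = (2/5)MR², so the shape factor k = I/(MR²) = 0.4.
Newton's second law down the slope: Mg sinθ − f = Ma. The torque equation fR = Iα (with α = a/R) gives f = kMa.
These give a = g sinθ/(1+k) and the required friction f = kMg sinθ/(1+k).
With N = Mg cosθ, the no-slip condition f ≤ μN gives μ_min = f/N = k tanθ/(1+k).
μ_min = 0.4 × tan16.4° / 1.4 ≈ 0.0841.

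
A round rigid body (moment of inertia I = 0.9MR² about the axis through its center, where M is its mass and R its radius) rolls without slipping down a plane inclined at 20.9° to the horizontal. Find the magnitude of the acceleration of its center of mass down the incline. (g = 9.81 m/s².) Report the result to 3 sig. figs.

The moment of inertia is 0.9MR², giving k ≡ I/(MR²) = 0.9.
Translational: Mg sinθ − f = Ma. Rotational about the CM: fR = Iα = kMRa, so f = kMa.
Eliminating f: Mg sinθ = (1+k)Ma, so a = g sinθ/(1+k) = 9.81 × sin20.9° / 1.9 ≈ 1.84 m/s².

a ≈ 1.84 m/s²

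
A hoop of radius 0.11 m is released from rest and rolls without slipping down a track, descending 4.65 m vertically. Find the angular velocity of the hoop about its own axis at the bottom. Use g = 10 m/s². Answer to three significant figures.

The moment of inertia is MR², giving k ≡ I/(MR²) = 1.
Rolling without slipping gives ω = v/R, so the total kinetic energy is ½Mv² + ½Iω² = ½(1+k)Mv² = Mv².
Energy conservation Mgh = ½(1+k)Mv² gives v = √(2gh/(1+k)) = √(2 × 10 × 4.65 / 2) = 6.819 m/s.
The angular speed follows from ω = v/R = 6.819/0.11 ≈ 62.0 rad/s.

ω ≈ 62.0 rad/s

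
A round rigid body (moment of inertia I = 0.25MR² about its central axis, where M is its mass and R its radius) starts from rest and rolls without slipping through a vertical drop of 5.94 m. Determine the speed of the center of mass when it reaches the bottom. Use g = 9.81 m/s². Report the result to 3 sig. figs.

Here I = 0.25MR², so the shape factor k = I/(MR²) = 0.25.
Since it rolls without slipping, ω = v/R and KE = ½Mv² + ½Iω² = ½(1+k)Mv² = (5/8)Mv².
Setting Mgh = (5/8)Mv² gives v = √(2gh/(1+k)) = √(2·9.81·5.94/1.25) ≈ 9.66 m/s.

v ≈ 9.66 m/s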